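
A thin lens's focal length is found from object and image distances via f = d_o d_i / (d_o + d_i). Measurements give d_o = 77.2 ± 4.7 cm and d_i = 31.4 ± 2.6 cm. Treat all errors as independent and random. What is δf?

∂f/∂d_o = (d_i/(d_o+d_i))² = 0.0836;  ∂f/∂d_i = (d_o/(d_o+d_i))² = 0.505
δf = √((∂f/∂d_o · δd_o)² + (∂f/∂d_i · δd_i)²) = √(0.154 + 1.73) = 1.37 cm

1.37 cm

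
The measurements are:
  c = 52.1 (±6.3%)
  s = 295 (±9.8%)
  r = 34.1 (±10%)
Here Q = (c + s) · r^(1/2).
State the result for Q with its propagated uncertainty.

Let u = c + s = 347. δu = √(δc² + δs²) = √(10.8 + 836) = 29.1, so δu/u = 0.0838.
Q is then a monomial in u, r:
δQ/Q = √((δu/u)² + (½·δr/r)²) = √(0.00703 + 0.00250) = 0.0976
Q = 2030, so δQ = 0.0976 × 2030 = 198.

2030 ± 198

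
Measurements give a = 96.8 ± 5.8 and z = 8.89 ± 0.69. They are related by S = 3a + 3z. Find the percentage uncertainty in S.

5.53%

Each term contributes (cᵢ δxᵢ)² to (δS)²:
  (3·δa)² = 303;  (3·δz)² = 4.28
δS = √(307) = 17.5
S = 317, so δS/S = 17.5/317 = 0.0553.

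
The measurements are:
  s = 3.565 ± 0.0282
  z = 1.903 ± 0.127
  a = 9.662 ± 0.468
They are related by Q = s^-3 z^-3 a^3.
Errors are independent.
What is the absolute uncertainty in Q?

0.718

Products/powers → add relative errors in quadrature, weighted by exponent:
  (-3·δs/s)² = (-3×0.00791)² = 0.000563;  (-3·δz/z)² = (-3×0.0667)² = 0.0401;  (3·δa/a)² = (3×0.0484)² = 0.0211
δQ/Q = √(0.0618) = 0.249
Q = 2.889, so δQ = 0.249 × 2.889 = 0.718.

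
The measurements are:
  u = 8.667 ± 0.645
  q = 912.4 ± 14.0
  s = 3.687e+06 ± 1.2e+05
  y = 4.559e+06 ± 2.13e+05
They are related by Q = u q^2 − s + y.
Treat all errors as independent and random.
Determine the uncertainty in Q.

Let p = u·q^2 = 7.215e+06. δp/p = √((1·δu/u)² + (2·δq/q)²) = √(0.00554 + 0.000942) = 0.0805, so δp = 5.81e+05.
Q = p − s + y: δQ = √(δp² + δs² + δy²) = √(3.37e+11 + 1.44e+10 + 4.54e+10) = 6.3e+05

6.3e+05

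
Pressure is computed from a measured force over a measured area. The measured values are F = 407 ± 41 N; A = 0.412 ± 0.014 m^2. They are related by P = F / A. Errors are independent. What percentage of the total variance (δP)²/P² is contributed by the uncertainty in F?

89.8%

(δP/P)² = (1·δF/F)² + (-1·δA/A)²
  F term: (1×0.101)² = 0.0101
  A term: (-1×0.0340)² = 0.00115
Total = 0.0113. Share from F = 0.0101/0.0113 = 0.898.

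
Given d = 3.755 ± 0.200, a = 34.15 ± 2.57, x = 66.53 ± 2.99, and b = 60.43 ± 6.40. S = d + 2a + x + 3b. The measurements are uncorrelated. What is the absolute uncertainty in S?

20.1

Sums and differences: (δS)² = Σ (cᵢ δxᵢ)².
  (δd)² = 0.0400;  (2·δa)² = 26.4;  (δx)² = 8.94;  (3·δb)² = 369
δS = √(404) = 20.1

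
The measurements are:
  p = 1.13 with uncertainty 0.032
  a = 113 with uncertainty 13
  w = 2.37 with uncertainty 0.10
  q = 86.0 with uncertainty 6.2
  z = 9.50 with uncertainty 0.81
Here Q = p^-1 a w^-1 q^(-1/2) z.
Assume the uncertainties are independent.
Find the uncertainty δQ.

Relative error in a monomial: (δQ/Q)² = Σ (nᵢ · δxᵢ/xᵢ)².
  (-1·δp/p)² = (-1×0.0283)² = 0.000802;  (1·δa/a)² = (1×0.115)² = 0.0132;  (-1·δw/w)² = (-1×0.0422)² = 0.00178;  (−½·δq/q)² = (-0.5×0.0721)² = 0.00130;  (1·δz/z)² = (1×0.0853)² = 0.00727
δQ/Q = √(0.0244) = 0.156
Q = 43.2, so δQ = 0.156 × 43.2 = 6.75.

6.75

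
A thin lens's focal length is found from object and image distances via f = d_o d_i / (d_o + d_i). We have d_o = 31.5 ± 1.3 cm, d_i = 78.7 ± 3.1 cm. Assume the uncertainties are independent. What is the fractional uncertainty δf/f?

0.0316

∂f/∂d_o = (d_i/(d_o+d_i))² = 0.510;  ∂f/∂d_i = (d_o/(d_o+d_i))² = 0.0817
δf = √((∂f/∂d_o · δd_o)² + (∂f/∂d_i · δd_i)²) = √(0.440 + 0.0642) = 0.710 cm
f = 22.5 cm, so δf/f = 0.710/22.5 = 0.0316.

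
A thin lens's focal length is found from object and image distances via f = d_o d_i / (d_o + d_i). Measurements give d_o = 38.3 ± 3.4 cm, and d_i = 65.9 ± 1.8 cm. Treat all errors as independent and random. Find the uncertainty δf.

1.38 cm

∂f/∂d_o = (d_i/(d_o+d_i))² = 0.400;  ∂f/∂d_i = (d_o/(d_o+d_i))² = 0.135
δf = √((∂f/∂d_o · δd_o)² + (∂f/∂d_i · δd_i)²) = √(1.85 + 0.0591) = 1.38 cm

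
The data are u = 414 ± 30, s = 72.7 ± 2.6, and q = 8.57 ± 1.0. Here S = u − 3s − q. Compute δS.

31.0

For a sum/difference, combine absolute errors in quadrature:
  (δu)² = 900;  (3·δs)² = 60.8;  (δq)² = 1.00
δS = √(962) = 31.0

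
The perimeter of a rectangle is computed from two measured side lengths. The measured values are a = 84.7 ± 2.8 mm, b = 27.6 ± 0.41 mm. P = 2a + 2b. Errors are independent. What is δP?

Each term contributes (cᵢ δxᵢ)² to (δP)²:
  (2·δa)² = 31.4;  (2·δb)² = 0.672
δP = √(32.0) = 5.66 mm

5.66 mm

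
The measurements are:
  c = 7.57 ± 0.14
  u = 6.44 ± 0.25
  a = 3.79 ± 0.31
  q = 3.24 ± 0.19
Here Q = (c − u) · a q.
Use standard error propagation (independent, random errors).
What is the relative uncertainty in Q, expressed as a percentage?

Let w = c − u = 1.13. δw = √(δc² + δu²) = √(0.0196 + 0.0625) = 0.287, so δw/w = 0.254.
Q is then a monomial in w, a, q:
δQ/Q = √((δw/w)² + (1·δa/a)² + (1·δq/q)²) = √(0.0643 + 0.00669 + 0.00344) = 0.273

27.3%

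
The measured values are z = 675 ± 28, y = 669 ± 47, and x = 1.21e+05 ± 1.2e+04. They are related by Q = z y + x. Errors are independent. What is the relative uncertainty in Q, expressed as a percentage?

6.77%

Let p = z·y = 4.52e+05. δp/p = √((1·δz/z)² + (1·δy/y)²) = √(0.00172 + 0.00494) = 0.0816, so δp = 36800.
Q = p + x: δQ = √(δp² + δx²) = √(1.36e+09 + 1.44e+08) = 38700
Q = 5.73e+05, so δQ/Q = 38700/5.73e+05 = 0.0677.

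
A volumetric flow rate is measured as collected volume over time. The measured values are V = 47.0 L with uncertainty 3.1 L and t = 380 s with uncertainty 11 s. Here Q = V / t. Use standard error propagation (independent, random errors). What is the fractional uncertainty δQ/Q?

For a monomial Q ∝ V, t^-1, fractional errors add in quadrature:
  (1·δV/V)² = (1×0.0660)² = 0.00435;  (-1·δt/t)² = (-1×0.0289)² = 0.000838
δQ/Q = √(0.00519) = 0.0720

0.0720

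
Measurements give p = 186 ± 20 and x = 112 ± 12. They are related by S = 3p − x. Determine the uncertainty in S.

For a sum/difference, combine absolute errors in quadrature:
  (3·δp)² = 3600;  (δx)² = 144
δS = √(3740) = 61.2

61.2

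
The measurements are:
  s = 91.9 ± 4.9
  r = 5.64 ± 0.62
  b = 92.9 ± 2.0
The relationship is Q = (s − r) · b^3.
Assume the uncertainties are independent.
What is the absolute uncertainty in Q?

Let u = s − r = 86.3. δu = √(δs² + δr²) = √(24.0 + 0.384) = 4.94, so δu/u = 0.0573.
Q is then a monomial in u, b:
δQ/Q = √((δu/u)² + (3·δb/b)²) = √(0.00328 + 0.00417) = 0.0863
Q = 6.92e+07, so δQ = 0.0863 × 6.92e+07 = 5.97e+06.

5.97e+06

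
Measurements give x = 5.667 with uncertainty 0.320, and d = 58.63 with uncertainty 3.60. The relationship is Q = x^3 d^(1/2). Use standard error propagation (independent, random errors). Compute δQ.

240

Since Q is a product/quotient, work with relative uncertainties:
  (3·δx/x)² = (3×0.0565)² = 0.0287;  (½·δd/d)² = (0.5×0.0614)² = 0.000943
δQ/Q = √(0.0296) = 0.172
Q = 1394, so δQ = 0.172 × 1394 = 240.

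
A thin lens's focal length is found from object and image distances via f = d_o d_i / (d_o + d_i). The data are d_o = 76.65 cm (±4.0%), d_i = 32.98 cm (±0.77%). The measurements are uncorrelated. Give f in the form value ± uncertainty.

∂f/∂d_o = (d_i/(d_o+d_i))² = 0.0905;  ∂f/∂d_i = (d_o/(d_o+d_i))² = 0.489
δf = √((∂f/∂d_o · δd_o)² + (∂f/∂d_i · δd_i)²) = √(0.0770 + 0.0154) = 0.304 cm
f = 23.06 cm.

23.06 ± 0.304 cm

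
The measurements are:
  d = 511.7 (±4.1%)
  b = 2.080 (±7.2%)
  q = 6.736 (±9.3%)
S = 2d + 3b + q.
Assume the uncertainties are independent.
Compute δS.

Sums and differences: (δS)² = Σ (cᵢ δxᵢ)².
  (2·δd)² = 1760;  (3·δb)² = 0.202;  (δq)² = 0.392
δS = √(1760) = 42.0

42.0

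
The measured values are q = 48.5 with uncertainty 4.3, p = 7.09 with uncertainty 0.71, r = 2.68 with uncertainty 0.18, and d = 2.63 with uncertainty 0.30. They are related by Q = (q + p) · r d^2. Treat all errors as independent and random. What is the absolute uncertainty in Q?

Let u = q + p = 55.6. δu = √(δq² + δp²) = √(18.5 + 0.504) = 4.36, so δu/u = 0.0784.
Q is then a monomial in u, r, d:
δQ/Q = √((δu/u)² + (1·δr/r)² + (2·δd/d)²) = √(0.00615 + 0.00451 + 0.0520) = 0.250
Q = 1030, so δQ = 0.250 × 1030 = 258.

258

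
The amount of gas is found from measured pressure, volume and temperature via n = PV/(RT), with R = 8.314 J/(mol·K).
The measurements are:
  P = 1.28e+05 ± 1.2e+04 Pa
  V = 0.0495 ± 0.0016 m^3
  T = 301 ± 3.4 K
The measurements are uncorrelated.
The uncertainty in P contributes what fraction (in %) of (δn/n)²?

88.2%

(δn/n)² = (1·δP/P)² + (1·δV/V)² + (-1·δT/T)²
  P term: (1×0.0938)² = 0.00879
  V term: (1×0.0323)² = 0.00104
  T term: (-1×0.0113)² = 0.000128
Total = 0.00996. Share from P = 0.00879/0.00996 = 0.882.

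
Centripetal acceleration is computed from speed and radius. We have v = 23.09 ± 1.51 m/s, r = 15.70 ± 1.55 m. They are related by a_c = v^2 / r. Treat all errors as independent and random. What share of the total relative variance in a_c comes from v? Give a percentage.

63.7%

(δa_c/a_c)² = (2·δv/v)² + (-1·δr/r)²
  v term: (2×0.0654)² = 0.0171
  r term: (-1×0.0987)² = 0.00975
Total = 0.0269. Share from v = 0.0171/0.0269 = 0.637.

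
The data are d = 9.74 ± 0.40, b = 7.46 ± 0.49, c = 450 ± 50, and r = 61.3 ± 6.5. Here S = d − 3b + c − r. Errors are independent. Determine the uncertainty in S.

50.4

Sums and differences: (δS)² = Σ (cᵢ δxᵢ)².
  (δd)² = 0.160;  (3·δb)² = 2.16;  (δc)² = 2500;  (δr)² = 42.2
δS = √(2540) = 50.4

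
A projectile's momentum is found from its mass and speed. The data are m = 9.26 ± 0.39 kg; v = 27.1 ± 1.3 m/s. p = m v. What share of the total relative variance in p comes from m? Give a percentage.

43.5%

(δp/p)² = (1·δm/m)² + (1·δv/v)²
  m term: (1×0.0421)² = 0.00177
  v term: (1×0.0480)² = 0.00230
Total = 0.00407. Share from m = 0.00177/0.00407 = 0.435.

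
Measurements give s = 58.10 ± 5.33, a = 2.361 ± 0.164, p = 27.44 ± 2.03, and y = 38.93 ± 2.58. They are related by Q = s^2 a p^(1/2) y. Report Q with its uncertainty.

(1.625 ± 0.342) × 10^6

Q is a product of powers, so relative uncertainties combine in quadrature:
  (2·δs/s)² = (2×0.0917)² = 0.0337;  (1·δa/a)² = (1×0.0695)² = 0.00482;  (½·δp/p)² = (0.5×0.0740)² = 0.00137;  (1·δy/y)² = (1×0.0663)² = 0.00439
δQ/Q = √(0.0442) = 0.210
Q = 1.625e+06, so δQ = 0.210 × 1.625e+06 = 3.42e+05.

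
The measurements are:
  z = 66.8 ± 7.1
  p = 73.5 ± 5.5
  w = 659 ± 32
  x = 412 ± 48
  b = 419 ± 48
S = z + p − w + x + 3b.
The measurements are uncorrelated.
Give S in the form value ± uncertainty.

1150 ± 155

For a sum/difference, combine absolute errors in quadrature:
  (δz)² = 50.4;  (δp)² = 30.2;  (δw)² = 1020;  (δx)² = 2300;  (3·δb)² = 20700
δS = √(24100) = 155
S = 1150.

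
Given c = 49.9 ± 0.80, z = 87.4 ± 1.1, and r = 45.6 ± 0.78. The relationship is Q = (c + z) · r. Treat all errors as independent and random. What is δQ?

Let u = c + z = 137. δu = √(δc² + δz²) = √(0.640 + 1.21) = 1.36, so δu/u = 0.00991.
Q is then a monomial in u, r:
δQ/Q = √((δu/u)² + (1·δr/r)²) = √(9.81e-05 + 0.000293) = 0.0198
Q = 6260, so δQ = 0.0198 × 6260 = 124.

124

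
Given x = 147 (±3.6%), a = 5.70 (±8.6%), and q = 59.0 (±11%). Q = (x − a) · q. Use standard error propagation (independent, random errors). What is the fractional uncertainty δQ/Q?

0.116

Let u = x − a = 141. δu = √(δx² + δa²) = √(28.0 + 0.240) = 5.31, so δu/u = 0.0376.
Q is then a monomial in u, q:
δQ/Q = √((δu/u)² + (1·δq/q)²) = √(0.00141 + 0.0121) = 0.116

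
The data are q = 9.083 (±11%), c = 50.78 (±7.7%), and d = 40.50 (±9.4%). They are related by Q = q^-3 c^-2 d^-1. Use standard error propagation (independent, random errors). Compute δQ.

4.81e-09

Q is a product of powers, so relative uncertainties combine in quadrature:
  (-3·δq/q)² = (-3×0.110)² = 0.109;  (-2·δc/c)² = (-2×0.0770)² = 0.0237;  (-1·δd/d)² = (-1×0.0940)² = 0.00884
δQ/Q = √(0.141) = 0.376
Q = 1.278e-08, so δQ = 0.376 × 1.278e-08 = 4.81e-09.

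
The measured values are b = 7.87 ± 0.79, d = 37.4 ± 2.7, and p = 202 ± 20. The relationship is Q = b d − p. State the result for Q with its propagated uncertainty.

92.3 ± 41.5

Let w = b·d = 294. δw/w = √((1·δb/b)² + (1·δd/d)²) = √(0.0101 + 0.00521) = 0.124, so δw = 36.4.
Q = w − p: δQ = √(δw² + δp²) = √(1320 + 400) = 41.5
Q = 92.3.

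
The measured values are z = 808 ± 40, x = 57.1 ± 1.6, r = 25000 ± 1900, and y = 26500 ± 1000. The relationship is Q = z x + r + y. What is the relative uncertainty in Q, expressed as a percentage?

Let p = z·x = 46100. δp/p = √((1·δz/z)² + (1·δx/x)²) = √(0.00245 + 0.000785) = 0.0569, so δp = 2620.
Q = p + r + y: δQ = √(δp² + δr² + δy²) = √(6.89e+06 + 3.61e+06 + 1e+06) = 3390
Q = 97600, so δQ/Q = 3390/97600 = 0.0347.

3.47%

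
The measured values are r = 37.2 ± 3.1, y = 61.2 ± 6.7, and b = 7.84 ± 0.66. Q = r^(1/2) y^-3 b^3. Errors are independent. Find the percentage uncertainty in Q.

Q is a product of powers, so relative uncertainties combine in quadrature:
  (½·δr/r)² = (0.5×0.0833)² = 0.00174;  (-3·δy/y)² = (-3×0.109)² = 0.108;  (3·δb/b)² = (3×0.0842)² = 0.0638
δQ/Q = √(0.173) = 0.416

41.6%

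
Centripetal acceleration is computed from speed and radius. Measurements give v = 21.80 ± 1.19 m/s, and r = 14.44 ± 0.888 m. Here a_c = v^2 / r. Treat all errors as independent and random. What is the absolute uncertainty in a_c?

Relative error in a monomial: (δa_c/a_c)² = Σ (nᵢ · δxᵢ/xᵢ)².
  (2·δv/v)² = (2×0.0546)² = 0.0119;  (-1·δr/r)² = (-1×0.0615)² = 0.00378
δa_c/a_c = √(0.0157) = 0.125
a_c = 32.91 m/s^2, so δa_c = 0.125 × 32.91 = 4.12 m/s^2.

4.12 m/s^2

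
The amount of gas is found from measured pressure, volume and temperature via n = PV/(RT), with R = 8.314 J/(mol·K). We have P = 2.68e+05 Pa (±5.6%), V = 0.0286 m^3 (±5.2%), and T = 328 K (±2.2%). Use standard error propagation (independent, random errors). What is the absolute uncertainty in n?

Each factor contributes (exponent × relative error)² to (δn/n)²:
  (1·δP/P)² = (1×0.0560)² = 0.00314;  (1·δV/V)² = (1×0.0520)² = 0.00270;  (-1·δT/T)² = (-1×0.0220)² = 0.000484
δn/n = √(0.00632) = 0.0795
n = 2.81 mol, so δn = 0.0795 × 2.81 = 0.224 mol.

0.224 mol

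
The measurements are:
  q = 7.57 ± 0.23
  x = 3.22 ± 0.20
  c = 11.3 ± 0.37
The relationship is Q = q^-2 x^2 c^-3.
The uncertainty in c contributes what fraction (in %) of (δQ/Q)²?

33.5%

(δQ/Q)² = (-2·δq/q)² + (2·δx/x)² + (-3·δc/c)²
  q term: (-2×0.0304)² = 0.00369
  x term: (2×0.0621)² = 0.0154
  c term: (-3×0.0327)² = 0.00965
Total = 0.0288. Share from c = 0.00965/0.0288 = 0.335.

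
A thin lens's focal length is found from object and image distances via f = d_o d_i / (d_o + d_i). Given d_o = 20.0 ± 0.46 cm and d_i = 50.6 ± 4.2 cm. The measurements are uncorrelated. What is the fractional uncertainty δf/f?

0.0287

∂f/∂d_o = (d_i/(d_o+d_i))² = 0.514;  ∂f/∂d_i = (d_o/(d_o+d_i))² = 0.0803
δf = √((∂f/∂d_o · δd_o)² + (∂f/∂d_i · δd_i)²) = √(0.0558 + 0.114) = 0.412 cm
f = 14.3 cm, so δf/f = 0.412/14.3 = 0.0287.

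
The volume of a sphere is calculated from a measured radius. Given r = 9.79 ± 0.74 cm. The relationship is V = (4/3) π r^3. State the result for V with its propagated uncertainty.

3930 ± 891 cm^3

V ∝ r^3, so δV/V = |3| · δr/r = 3 × 0.0756 = 0.227.
V = 3930 cm^3, so δV = 0.227 × 3930 = 891 cm^3.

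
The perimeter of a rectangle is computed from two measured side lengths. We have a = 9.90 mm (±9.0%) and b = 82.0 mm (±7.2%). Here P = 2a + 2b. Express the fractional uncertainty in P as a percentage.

6.50%

Sums and differences: (δP)² = Σ (cᵢ δxᵢ)².
  (2·δa)² = 3.18;  (2·δb)² = 139
δP = √(143) = 11.9 mm
P = 184 mm, so δP/P = 11.9/184 = 0.0650.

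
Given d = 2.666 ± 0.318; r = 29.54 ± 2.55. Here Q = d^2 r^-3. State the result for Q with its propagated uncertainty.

Q is a product of powers, so relative uncertainties combine in quadrature:
  (2·δd/d)² = (2×0.119)² = 0.0569;  (-3·δr/r)² = (-3×0.0863)² = 0.0671
δQ/Q = √(0.124) = 0.352
Q = 0.0002757, so δQ = 0.352 × 0.0002757 = 9.71e-05.

(2.757 ± 0.971) × 10^-4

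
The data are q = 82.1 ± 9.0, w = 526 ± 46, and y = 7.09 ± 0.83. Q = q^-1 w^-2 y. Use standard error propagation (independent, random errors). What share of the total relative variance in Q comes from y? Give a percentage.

(δQ/Q)² = (-1·δq/q)² + (-2·δw/w)² + (1·δy/y)²
  q term: (-1×0.110)² = 0.0120
  w term: (-2×0.0875)² = 0.0306
  y term: (1×0.117)² = 0.0137
Total = 0.0563. Share from y = 0.0137/0.0563 = 0.243.

24.3%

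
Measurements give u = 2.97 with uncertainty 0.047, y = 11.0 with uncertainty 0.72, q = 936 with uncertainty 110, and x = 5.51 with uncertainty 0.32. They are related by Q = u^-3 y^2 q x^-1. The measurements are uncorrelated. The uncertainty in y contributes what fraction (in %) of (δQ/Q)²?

46.9%

(δQ/Q)² = (-3·δu/u)² + (2·δy/y)² + (1·δq/q)² + (-1·δx/x)²
  u term: (-3×0.0158)² = 0.00225
  y term: (2×0.0655)² = 0.0171
  q term: (1×0.118)² = 0.0138
  x term: (-1×0.0581)² = 0.00337
Total = 0.0366. Share from y = 0.0171/0.0366 = 0.469.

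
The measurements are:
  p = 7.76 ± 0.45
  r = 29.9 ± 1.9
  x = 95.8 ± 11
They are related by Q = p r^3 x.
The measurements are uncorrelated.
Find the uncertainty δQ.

Since Q is a product/quotient, work with relative uncertainties:
  (1·δp/p)² = (1×0.0580)² = 0.00336;  (3·δr/r)² = (3×0.0635)² = 0.0363;  (1·δx/x)² = (1×0.115)² = 0.0132
δQ/Q = √(0.0529) = 0.230
Q = 1.99e+07, so δQ = 0.230 × 1.99e+07 = 4.57e+06.

4.57e+06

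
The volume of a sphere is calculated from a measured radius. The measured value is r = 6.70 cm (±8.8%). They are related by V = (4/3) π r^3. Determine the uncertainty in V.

333 cm^3

V ∝ r^3, so δV/V = |3| · δr/r = 3 × 0.0880 = 0.264.
V = 1260 cm^3, so δV = 0.264 × 1260 = 333 cm^3.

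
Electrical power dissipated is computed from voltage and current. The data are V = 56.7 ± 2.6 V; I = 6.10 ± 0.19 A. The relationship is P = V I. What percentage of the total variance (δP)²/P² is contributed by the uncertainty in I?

(δP/P)² = (1·δV/V)² + (1·δI/I)²
  V term: (1×0.0459)² = 0.00210
  I term: (1×0.0311)² = 0.000970
Total = 0.00307. Share from I = 0.000970/0.00307 = 0.316.

31.6%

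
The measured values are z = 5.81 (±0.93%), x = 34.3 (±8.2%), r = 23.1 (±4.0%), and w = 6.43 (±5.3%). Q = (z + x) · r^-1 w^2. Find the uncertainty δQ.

Let u = z + x = 40.1. δu = √(δz² + δx²) = √(0.00292 + 7.91) = 2.81, so δu/u = 0.0701.
Q is then a monomial in u, r, w:
δQ/Q = √((δu/u)² + (-1·δr/r)² + (2·δw/w)²) = √(0.00492 + 0.00160 + 0.0112) = 0.133
Q = 71.8, so δQ = 0.133 × 71.8 = 9.57.

9.57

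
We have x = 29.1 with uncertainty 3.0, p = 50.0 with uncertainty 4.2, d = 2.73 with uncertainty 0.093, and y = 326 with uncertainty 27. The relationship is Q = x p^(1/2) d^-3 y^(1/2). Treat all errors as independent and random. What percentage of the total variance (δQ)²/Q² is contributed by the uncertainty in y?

6.98%

(δQ/Q)² = (1·δx/x)² + (½·δp/p)² + (-3·δd/d)² + (½·δy/y)²
  x term: (1×0.103)² = 0.0106
  p term: (0.5×0.0840)² = 0.00176
  d term: (-3×0.0341)² = 0.0104
  y term: (0.5×0.0828)² = 0.00171
Total = 0.0246. Share from y = 0.00171/0.0246 = 0.0698.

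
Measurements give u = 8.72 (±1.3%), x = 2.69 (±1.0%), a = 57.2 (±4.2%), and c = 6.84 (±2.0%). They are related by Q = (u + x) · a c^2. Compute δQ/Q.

0.0589

Let w = u + x = 11.4. δw = √(δu² + δx²) = √(0.0129 + 0.000724) = 0.117, so δw/w = 0.0102.
Q is then a monomial in w, a, c:
δQ/Q = √((δw/w)² + (1·δa/a)² + (2·δc/c)²) = √(0.000104 + 0.00176 + 0.00160) = 0.0589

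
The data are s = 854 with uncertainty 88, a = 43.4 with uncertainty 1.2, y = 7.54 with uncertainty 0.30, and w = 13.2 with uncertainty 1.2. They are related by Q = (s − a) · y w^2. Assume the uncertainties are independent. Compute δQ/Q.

Let u = s − a = 811. δu = √(δs² + δa²) = √(7740 + 1.44) = 88.0, so δu/u = 0.109.
Q is then a monomial in u, y, w:
δQ/Q = √((δu/u)² + (1·δy/y)² + (2·δw/w)²) = √(0.0118 + 0.00158 + 0.0331) = 0.215

0.215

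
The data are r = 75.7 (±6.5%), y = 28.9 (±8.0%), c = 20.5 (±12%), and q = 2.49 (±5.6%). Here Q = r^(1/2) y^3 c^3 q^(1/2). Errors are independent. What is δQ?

Since Q is a product/quotient, work with relative uncertainties:
  (½·δr/r)² = (0.5×0.0650)² = 0.00106;  (3·δy/y)² = (3×0.0800)² = 0.0576;  (3·δc/c)² = (3×0.120)² = 0.130;  (½·δq/q)² = (0.5×0.0560)² = 0.000784
δQ/Q = √(0.189) = 0.435
Q = 2.85e+09, so δQ = 0.435 × 2.85e+09 = 1.24e+09.

1.24e+09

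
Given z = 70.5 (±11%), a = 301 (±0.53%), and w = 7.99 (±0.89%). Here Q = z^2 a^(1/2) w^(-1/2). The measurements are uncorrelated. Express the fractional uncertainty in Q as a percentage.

Each factor contributes (exponent × relative error)² to (δQ/Q)²:
  (2·δz/z)² = (2×0.110)² = 0.0484;  (½·δa/a)² = (0.5×0.00530)² = 7.02e-06;  (−½·δw/w)² = (-0.5×0.00890)² = 1.98e-05
δQ/Q = √(0.0484) = 0.220

22.0%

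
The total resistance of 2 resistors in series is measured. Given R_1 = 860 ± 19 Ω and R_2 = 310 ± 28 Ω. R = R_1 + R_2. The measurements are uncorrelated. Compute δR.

For a sum/difference, combine absolute errors in quadrature:
  (δR_1)² = 361;  (δR_2)² = 784
δR = √(1140) = 33.8 Ω

33.8 Ω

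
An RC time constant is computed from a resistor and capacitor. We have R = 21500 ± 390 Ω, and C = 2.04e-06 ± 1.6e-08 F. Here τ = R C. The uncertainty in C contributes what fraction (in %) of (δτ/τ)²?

(δτ/τ)² = (1·δR/R)² + (1·δC/C)²
  R term: (1×0.0181)² = 0.000329
  C term: (1×0.00784)² = 6.15e-05
Total = 0.000391. Share from C = 6.15e-05/0.000391 = 0.158.

15.8%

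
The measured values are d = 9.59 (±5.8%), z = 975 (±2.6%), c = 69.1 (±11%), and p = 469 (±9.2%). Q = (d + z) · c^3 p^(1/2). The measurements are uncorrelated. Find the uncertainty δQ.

Let u = d + z = 985. δu = √(δd² + δz²) = √(0.309 + 643) = 25.4, so δu/u = 0.0258.
Q is then a monomial in u, c, p:
δQ/Q = √((δu/u)² + (3·δc/c)² + (½·δp/p)²) = √(0.000663 + 0.109 + 0.00212) = 0.334
Q = 7.04e+09, so δQ = 0.334 × 7.04e+09 = 2.35e+09.

2.35e+09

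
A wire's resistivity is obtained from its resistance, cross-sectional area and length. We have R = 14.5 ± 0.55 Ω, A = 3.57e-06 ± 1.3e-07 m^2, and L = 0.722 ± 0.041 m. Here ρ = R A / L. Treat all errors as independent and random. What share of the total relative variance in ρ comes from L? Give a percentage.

(δρ/ρ)² = (1·δR/R)² + (1·δA/A)² + (-1·δL/L)²
  R term: (1×0.0379)² = 0.00144
  A term: (1×0.0364)² = 0.00133
  L term: (-1×0.0568)² = 0.00322
Total = 0.00599. Share from L = 0.00322/0.00599 = 0.538.

53.8%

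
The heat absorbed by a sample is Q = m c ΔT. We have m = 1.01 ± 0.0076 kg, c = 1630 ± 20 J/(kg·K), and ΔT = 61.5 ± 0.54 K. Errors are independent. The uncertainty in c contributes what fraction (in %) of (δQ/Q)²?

53.0%

(δQ/Q)² = (1·δm/m)² + (1·δc/c)² + (1·δΔT/ΔT)²
  m term: (1×0.00752)² = 5.66e-05
  c term: (1×0.0123)² = 0.000151
  ΔT term: (1×0.00878)² = 7.71e-05
Total = 0.000284. Share from c = 0.000151/0.000284 = 0.530.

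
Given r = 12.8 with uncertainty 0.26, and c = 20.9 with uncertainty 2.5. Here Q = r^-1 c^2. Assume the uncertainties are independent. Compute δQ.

Q is a product of powers, so relative uncertainties combine in quadrature:
  (-1·δr/r)² = (-1×0.0203)² = 0.000413;  (2·δc/c)² = (2×0.120)² = 0.0572
δQ/Q = √(0.0576) = 0.240
Q = 34.1, so δQ = 0.240 × 34.1 = 8.19.

8.19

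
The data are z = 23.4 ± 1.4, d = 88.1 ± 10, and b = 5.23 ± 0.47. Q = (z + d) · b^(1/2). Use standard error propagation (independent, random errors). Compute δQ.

Let u = z + d = 112. δu = √(δz² + δd²) = √(1.96 + 100) = 10.1, so δu/u = 0.0906.
Q is then a monomial in u, b:
δQ/Q = √((δu/u)² + (½·δb/b)²) = √(0.00820 + 0.00202) = 0.101
Q = 255, so δQ = 0.101 × 255 = 25.8.

25.8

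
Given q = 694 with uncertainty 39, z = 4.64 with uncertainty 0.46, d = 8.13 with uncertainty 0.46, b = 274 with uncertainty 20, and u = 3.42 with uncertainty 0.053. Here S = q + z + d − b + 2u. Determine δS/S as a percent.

9.97%

S is a linear combination, so absolute uncertainties add in quadrature:
  (δq)² = 1520;  (δz)² = 0.212;  (δd)² = 0.212;  (δb)² = 400;  (2·δu)² = 0.0112
δS = √(1920) = 43.8
S = 440, so δS/S = 43.8/440 = 0.0997.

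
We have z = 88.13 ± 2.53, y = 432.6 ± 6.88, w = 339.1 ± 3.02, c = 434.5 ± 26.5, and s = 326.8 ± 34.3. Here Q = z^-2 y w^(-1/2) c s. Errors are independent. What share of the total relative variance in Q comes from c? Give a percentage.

20.3%

(δQ/Q)² = (-2·δz/z)² + (1·δy/y)² + (−½·δw/w)² + (1·δc/c)² + (1·δs/s)²
  z term: (-2×0.0287)² = 0.00330
  y term: (1×0.0159)² = 0.000253
  w term: (-0.5×0.00891)² = 1.98e-05
  c term: (1×0.0610)² = 0.00372
  s term: (1×0.105)² = 0.0110
Total = 0.0183. Share from c = 0.00372/0.0183 = 0.203.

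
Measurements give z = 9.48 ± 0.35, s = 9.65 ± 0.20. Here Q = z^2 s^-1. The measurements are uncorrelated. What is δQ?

Since Q is a product/quotient, work with relative uncertainties:
  (2·δz/z)² = (2×0.0369)² = 0.00545;  (-1·δs/s)² = (-1×0.0207)² = 0.000430
δQ/Q = √(0.00588) = 0.0767
Q = 9.31, so δQ = 0.0767 × 9.31 = 0.714.

0.714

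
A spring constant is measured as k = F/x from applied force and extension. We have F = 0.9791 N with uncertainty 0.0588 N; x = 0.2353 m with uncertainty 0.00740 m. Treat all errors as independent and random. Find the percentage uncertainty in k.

Products/powers → add relative errors in quadrature, weighted by exponent:
  (1·δF/F)² = (1×0.0601)² = 0.00361;  (-1·δx/x)² = (-1×0.0314)² = 0.000989
δk/k = √(0.00460) = 0.0678

6.78%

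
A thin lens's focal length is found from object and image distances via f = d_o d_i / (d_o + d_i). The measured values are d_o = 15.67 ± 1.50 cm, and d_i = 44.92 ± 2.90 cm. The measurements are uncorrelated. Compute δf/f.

0.0729

∂f/∂d_o = (d_i/(d_o+d_i))² = 0.550;  ∂f/∂d_i = (d_o/(d_o+d_i))² = 0.0669
δf = √((∂f/∂d_o · δd_o)² + (∂f/∂d_i · δd_i)²) = √(0.680 + 0.0376) = 0.847 cm
f = 11.62 cm, so δf/f = 0.847/11.62 = 0.0729.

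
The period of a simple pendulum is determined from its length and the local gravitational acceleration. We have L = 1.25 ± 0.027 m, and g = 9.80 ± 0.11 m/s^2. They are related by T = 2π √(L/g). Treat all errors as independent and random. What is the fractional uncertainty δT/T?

0.0122

For a monomial T ∝ L^(1/2), g^(-1/2), fractional errors add in quadrature:
  (½·δL/L)² = (0.5×0.0216)² = 0.000117;  (−½·δg/g)² = (-0.5×0.0112)² = 3.15e-05
δT/T = √(0.000148) = 0.0122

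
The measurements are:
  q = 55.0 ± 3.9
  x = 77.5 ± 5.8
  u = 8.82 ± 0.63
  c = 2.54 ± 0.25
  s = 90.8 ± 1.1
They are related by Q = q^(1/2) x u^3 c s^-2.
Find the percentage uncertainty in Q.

25.1%

Since Q is a product/quotient, work with relative uncertainties:
  (½·δq/q)² = (0.5×0.0709)² = 0.00126;  (1·δx/x)² = (1×0.0748)² = 0.00560;  (3·δu/u)² = (3×0.0714)² = 0.0459;  (1·δc/c)² = (1×0.0984)² = 0.00969;  (-2·δs/s)² = (-2×0.0121)² = 0.000587
δQ/Q = √(0.0631) = 0.251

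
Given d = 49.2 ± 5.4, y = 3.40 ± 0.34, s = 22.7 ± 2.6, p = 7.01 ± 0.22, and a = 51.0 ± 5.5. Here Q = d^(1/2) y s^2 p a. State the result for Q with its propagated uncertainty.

Products/powers → add relative errors in quadrature, weighted by exponent:
  (½·δd/d)² = (0.5×0.110)² = 0.00301;  (1·δy/y)² = (1×0.100)² = 0.0100;  (2·δs/s)² = (2×0.115)² = 0.0525;  (1·δp/p)² = (1×0.0314)² = 0.000985;  (1·δa/a)² = (1×0.108)² = 0.0116
δQ/Q = √(0.0781) = 0.279
Q = 4.39e+06, so δQ = 0.279 × 4.39e+06 = 1.23e+06.

(4.39 ± 1.23) × 10^6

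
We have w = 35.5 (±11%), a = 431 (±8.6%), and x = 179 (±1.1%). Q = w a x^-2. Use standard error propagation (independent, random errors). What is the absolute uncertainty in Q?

For a monomial Q ∝ w, a, x^-2, fractional errors add in quadrature:
  (1·δw/w)² = (1×0.110)² = 0.0121;  (1·δa/a)² = (1×0.0860)² = 0.00740;  (-2·δx/x)² = (-2×0.0110)² = 0.000484
δQ/Q = √(0.0200) = 0.141
Q = 0.478, so δQ = 0.141 × 0.478 = 0.0675.

0.0675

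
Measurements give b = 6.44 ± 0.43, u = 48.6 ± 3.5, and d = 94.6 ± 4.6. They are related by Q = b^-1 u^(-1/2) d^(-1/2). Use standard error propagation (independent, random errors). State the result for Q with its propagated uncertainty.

0.00229 ± 0.000182

Q is a product of powers, so relative uncertainties combine in quadrature:
  (-1·δb/b)² = (-1×0.0668)² = 0.00446;  (−½·δu/u)² = (-0.5×0.0720)² = 0.00130;  (−½·δd/d)² = (-0.5×0.0486)² = 0.000591
δQ/Q = √(0.00635) = 0.0797
Q = 0.00229, so δQ = 0.0797 × 0.00229 = 0.000182.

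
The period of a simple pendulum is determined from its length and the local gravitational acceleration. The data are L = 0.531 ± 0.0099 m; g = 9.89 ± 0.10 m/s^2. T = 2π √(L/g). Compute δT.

0.0154 s

For a monomial T ∝ L^(1/2), g^(-1/2), fractional errors add in quadrature:
  (½·δL/L)² = (0.5×0.0186)² = 8.69e-05;  (−½·δg/g)² = (-0.5×0.0101)² = 2.56e-05
δT/T = √(0.000112) = 0.0106
T = 1.46 s, so δT = 0.0106 × 1.46 = 0.0154 s.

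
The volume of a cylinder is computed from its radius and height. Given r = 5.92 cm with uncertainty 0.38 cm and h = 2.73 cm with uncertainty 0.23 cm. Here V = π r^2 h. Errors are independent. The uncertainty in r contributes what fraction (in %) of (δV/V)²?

69.9%

(δV/V)² = (2·δr/r)² + (1·δh/h)²
  r term: (2×0.0642)² = 0.0165
  h term: (1×0.0842)² = 0.00710
Total = 0.0236. Share from r = 0.0165/0.0236 = 0.699.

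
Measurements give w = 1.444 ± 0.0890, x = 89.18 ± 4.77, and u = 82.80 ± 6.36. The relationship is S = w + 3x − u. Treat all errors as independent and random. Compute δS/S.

0.0841

Each term contributes (cᵢ δxᵢ)² to (δS)²:
  (δw)² = 0.00792;  (3·δx)² = 205;  (δu)² = 40.4
δS = √(245) = 15.7
S = 186.2, so δS/S = 15.7/186.2 = 0.0841.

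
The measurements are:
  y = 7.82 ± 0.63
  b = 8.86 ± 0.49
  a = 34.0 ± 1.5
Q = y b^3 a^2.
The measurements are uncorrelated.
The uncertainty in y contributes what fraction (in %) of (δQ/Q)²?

15.5%

(δQ/Q)² = (1·δy/y)² + (3·δb/b)² + (2·δa/a)²
  y term: (1×0.0806)² = 0.00649
  b term: (3×0.0553)² = 0.0275
  a term: (2×0.0441)² = 0.00779
Total = 0.0418. Share from y = 0.00649/0.0418 = 0.155.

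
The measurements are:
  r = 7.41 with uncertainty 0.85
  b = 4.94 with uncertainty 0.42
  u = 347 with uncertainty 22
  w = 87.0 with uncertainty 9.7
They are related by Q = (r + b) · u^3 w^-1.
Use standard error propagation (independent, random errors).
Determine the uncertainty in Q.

Let h = r + b = 12.4. δh = √(δr² + δb²) = √(0.722 + 0.176) = 0.948, so δh/h = 0.0768.
Q is then a monomial in h, u, w:
δQ/Q = √((δh/h)² + (3·δu/u)² + (-1·δw/w)²) = √(0.00589 + 0.0362 + 0.0124) = 0.233
Q = 5.93e+06, so δQ = 0.233 × 5.93e+06 = 1.38e+06.

1.38e+06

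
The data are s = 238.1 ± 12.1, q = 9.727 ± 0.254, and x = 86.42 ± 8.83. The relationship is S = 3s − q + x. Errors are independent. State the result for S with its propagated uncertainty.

For a sum/difference, combine absolute errors in quadrature:
  (3·δs)² = 1320;  (δq)² = 0.0645;  (δx)² = 78.0
δS = √(1400) = 37.4
S = 791.0.

791.0 ± 37.4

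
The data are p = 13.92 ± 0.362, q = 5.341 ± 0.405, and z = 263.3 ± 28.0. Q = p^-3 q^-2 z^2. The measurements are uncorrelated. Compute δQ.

0.246

Each factor contributes (exponent × relative error)² to (δQ/Q)²:
  (-3·δp/p)² = (-3×0.0260)² = 0.00609;  (-2·δq/q)² = (-2×0.0758)² = 0.0230;  (2·δz/z)² = (2×0.106)² = 0.0452
δQ/Q = √(0.0743) = 0.273
Q = 0.9010, so δQ = 0.273 × 0.9010 = 0.246.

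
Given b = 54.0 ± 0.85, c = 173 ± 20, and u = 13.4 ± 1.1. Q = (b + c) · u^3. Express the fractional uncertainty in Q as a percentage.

Let w = b + c = 227. δw = √(δb² + δc²) = √(0.722 + 400) = 20.0, so δw/w = 0.0882.
Q is then a monomial in w, u:
δQ/Q = √((δw/w)² + (3·δu/u)²) = √(0.00778 + 0.0606) = 0.262

26.2%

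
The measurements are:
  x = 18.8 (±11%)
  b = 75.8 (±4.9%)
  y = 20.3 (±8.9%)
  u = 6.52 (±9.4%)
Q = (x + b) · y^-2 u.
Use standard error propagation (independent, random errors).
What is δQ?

Let w = x + b = 94.6. δw = √(δx² + δb²) = √(4.28 + 13.8) = 4.25, so δw/w = 0.0449.
Q is then a monomial in w, y, u:
δQ/Q = √((δw/w)² + (-2·δy/y)² + (1·δu/u)²) = √(0.00202 + 0.0317 + 0.00884) = 0.206
Q = 1.50, so δQ = 0.206 × 1.50 = 0.309.

0.309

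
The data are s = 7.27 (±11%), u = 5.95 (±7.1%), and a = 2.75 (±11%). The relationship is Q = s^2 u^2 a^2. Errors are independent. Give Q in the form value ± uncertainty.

14200 ± 4840

Each factor contributes (exponent × relative error)² to (δQ/Q)²:
  (2·δs/s)² = (2×0.110)² = 0.0484;  (2·δu/u)² = (2×0.0710)² = 0.0202;  (2·δa/a)² = (2×0.110)² = 0.0484
δQ/Q = √(0.117) = 0.342
Q = 14200, so δQ = 0.342 × 14200 = 4840.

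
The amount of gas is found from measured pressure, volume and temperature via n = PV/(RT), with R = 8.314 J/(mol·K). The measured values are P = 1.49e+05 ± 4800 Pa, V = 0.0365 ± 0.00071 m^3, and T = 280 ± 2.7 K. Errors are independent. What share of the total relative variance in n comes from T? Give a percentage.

(δn/n)² = (1·δP/P)² + (1·δV/V)² + (-1·δT/T)²
  P term: (1×0.0322)² = 0.00104
  V term: (1×0.0195)² = 0.000378
  T term: (-1×0.00964)² = 9.3e-05
Total = 0.00151. Share from T = 9.3e-05/0.00151 = 0.0616.

6.16%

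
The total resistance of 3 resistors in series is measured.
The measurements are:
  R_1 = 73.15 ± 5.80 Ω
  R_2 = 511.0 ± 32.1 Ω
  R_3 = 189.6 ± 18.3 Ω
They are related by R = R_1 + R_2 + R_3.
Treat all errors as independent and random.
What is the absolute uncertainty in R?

For a sum/difference, combine absolute errors in quadrature:
  (δR_1)² = 33.6;  (δR_2)² = 1030;  (δR_3)² = 335
δR = √(1400) = 37.4 Ω

37.4 Ω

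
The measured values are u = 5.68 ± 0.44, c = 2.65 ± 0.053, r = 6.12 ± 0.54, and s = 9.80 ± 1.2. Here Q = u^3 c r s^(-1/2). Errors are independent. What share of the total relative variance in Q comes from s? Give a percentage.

5.68%

(δQ/Q)² = (3·δu/u)² + (1·δc/c)² + (1·δr/r)² + (−½·δs/s)²
  u term: (3×0.0775)² = 0.0540
  c term: (1×0.0200)² = 0.000400
  r term: (1×0.0882)² = 0.00779
  s term: (-0.5×0.122)² = 0.00375
Total = 0.0659. Share from s = 0.00375/0.0659 = 0.0568.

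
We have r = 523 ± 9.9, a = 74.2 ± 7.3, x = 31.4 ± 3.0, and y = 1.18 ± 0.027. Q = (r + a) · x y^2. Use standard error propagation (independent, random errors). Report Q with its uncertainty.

Let u = r + a = 597. δu = √(δr² + δa²) = √(98.0 + 53.3) = 12.3, so δu/u = 0.0206.
Q is then a monomial in u, x, y:
δQ/Q = √((δu/u)² + (1·δx/x)² + (2·δy/y)²) = √(0.000424 + 0.00913 + 0.00209) = 0.108
Q = 26100, so δQ = 0.108 × 26100 = 2820.

26100 ± 2820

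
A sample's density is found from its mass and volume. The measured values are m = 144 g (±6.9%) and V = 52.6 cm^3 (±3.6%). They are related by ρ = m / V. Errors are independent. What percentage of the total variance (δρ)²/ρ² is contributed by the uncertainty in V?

(δρ/ρ)² = (1·δm/m)² + (-1·δV/V)²
  m term: (1×0.0690)² = 0.00476
  V term: (-1×0.0360)² = 0.00130
Total = 0.00606. Share from V = 0.00130/0.00606 = 0.214.

21.4%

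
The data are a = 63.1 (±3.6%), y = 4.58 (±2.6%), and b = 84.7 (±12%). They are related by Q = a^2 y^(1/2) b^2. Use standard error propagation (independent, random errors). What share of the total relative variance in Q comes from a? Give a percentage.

8.23%

(δQ/Q)² = (2·δa/a)² + (½·δy/y)² + (2·δb/b)²
  a term: (2×0.0360)² = 0.00518
  y term: (0.5×0.0260)² = 0.000169
  b term: (2×0.120)² = 0.0576
Total = 0.0630. Share from a = 0.00518/0.0630 = 0.0823.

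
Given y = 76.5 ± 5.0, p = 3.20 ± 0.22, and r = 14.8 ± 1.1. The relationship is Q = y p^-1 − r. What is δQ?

2.52

Let w = y·p^-1 = 23.9. δw/w = √((1·δy/y)² + (-1·δp/p)²) = √(0.00427 + 0.00473) = 0.0949, so δw = 2.27.
Q = w − r: δQ = √(δw² + δr²) = √(5.14 + 1.21) = 2.52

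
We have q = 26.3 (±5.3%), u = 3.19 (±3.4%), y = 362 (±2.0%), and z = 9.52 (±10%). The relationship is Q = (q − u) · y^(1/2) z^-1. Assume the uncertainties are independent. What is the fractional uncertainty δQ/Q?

Let w = q − u = 23.1. δw = √(δq² + δu²) = √(1.94 + 0.0118) = 1.40, so δw/w = 0.0605.
Q is then a monomial in w, y, z:
δQ/Q = √((δw/w)² + (½·δy/y)² + (-1·δz/z)²) = √(0.00366 + 0.000100 + 0.0100) = 0.117

0.117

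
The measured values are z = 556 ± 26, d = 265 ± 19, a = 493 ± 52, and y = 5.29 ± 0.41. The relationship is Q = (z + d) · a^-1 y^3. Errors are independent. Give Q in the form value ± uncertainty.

247 ± 63.7

Let u = z + d = 821. δu = √(δz² + δd²) = √(676 + 361) = 32.2, so δu/u = 0.0392.
Q is then a monomial in u, a, y:
δQ/Q = √((δu/u)² + (-1·δa/a)² + (3·δy/y)²) = √(0.00154 + 0.0111 + 0.0541) = 0.258
Q = 247, so δQ = 0.258 × 247 = 63.7.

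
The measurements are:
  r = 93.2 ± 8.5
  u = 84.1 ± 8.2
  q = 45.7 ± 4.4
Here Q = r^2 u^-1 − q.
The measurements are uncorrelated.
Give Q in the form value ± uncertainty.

57.6 ± 21.8

Let p = r^2·u^-1 = 103. δp/p = √((2·δr/r)² + (-1·δu/u)²) = √(0.0333 + 0.00951) = 0.207, so δp = 21.4.
Q = p − q: δQ = √(δp² + δq²) = √(456 + 19.4) = 21.8
Q = 57.6.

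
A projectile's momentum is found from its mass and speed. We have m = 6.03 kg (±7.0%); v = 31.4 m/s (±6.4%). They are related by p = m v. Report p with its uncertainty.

Relative error in a monomial: (δp/p)² = Σ (nᵢ · δxᵢ/xᵢ)².
  (1·δm/m)² = (1×0.0700)² = 0.00490;  (1·δv/v)² = (1×0.0640)² = 0.00410
δp/p = √(0.00900) = 0.0948
p = 189 kg·m/s, so δp = 0.0948 × 189 = 18.0 kg·m/s.

189 ± 18.0 kg·m/s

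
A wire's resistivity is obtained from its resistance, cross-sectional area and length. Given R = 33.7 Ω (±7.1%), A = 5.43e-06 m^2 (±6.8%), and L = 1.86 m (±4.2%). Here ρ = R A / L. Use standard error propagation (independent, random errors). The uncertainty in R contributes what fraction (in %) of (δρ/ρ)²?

(δρ/ρ)² = (1·δR/R)² + (1·δA/A)² + (-1·δL/L)²
  R term: (1×0.0710)² = 0.00504
  A term: (1×0.0680)² = 0.00462
  L term: (-1×0.0420)² = 0.00176
Total = 0.0114. Share from R = 0.00504/0.0114 = 0.441.

44.1%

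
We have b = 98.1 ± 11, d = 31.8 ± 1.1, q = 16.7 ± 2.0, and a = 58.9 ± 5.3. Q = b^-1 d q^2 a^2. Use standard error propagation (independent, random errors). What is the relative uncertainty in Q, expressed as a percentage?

Products/powers → add relative errors in quadrature, weighted by exponent:
  (-1·δb/b)² = (-1×0.112)² = 0.0126;  (1·δd/d)² = (1×0.0346)² = 0.00120;  (2·δq/q)² = (2×0.120)² = 0.0574;  (2·δa/a)² = (2×0.0900)² = 0.0324
δQ/Q = √(0.104) = 0.322

32.2%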